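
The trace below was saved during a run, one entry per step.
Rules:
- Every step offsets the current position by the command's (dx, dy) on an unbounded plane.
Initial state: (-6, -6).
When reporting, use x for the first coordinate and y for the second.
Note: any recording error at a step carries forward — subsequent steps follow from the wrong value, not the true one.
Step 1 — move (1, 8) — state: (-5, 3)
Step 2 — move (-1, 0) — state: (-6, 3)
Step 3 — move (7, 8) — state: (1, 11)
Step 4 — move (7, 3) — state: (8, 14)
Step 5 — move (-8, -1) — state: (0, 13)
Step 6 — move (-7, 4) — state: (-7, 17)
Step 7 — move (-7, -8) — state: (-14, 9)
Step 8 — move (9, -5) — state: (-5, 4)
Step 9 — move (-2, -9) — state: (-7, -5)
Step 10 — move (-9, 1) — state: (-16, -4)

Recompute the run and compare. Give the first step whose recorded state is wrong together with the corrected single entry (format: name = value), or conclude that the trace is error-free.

step 1, y = 2

step 1: x = -6 + (1) = -5, y = -6 + (8) = 2 -> not what was recorded
Step 1 is the first one off; corrected, y = 2.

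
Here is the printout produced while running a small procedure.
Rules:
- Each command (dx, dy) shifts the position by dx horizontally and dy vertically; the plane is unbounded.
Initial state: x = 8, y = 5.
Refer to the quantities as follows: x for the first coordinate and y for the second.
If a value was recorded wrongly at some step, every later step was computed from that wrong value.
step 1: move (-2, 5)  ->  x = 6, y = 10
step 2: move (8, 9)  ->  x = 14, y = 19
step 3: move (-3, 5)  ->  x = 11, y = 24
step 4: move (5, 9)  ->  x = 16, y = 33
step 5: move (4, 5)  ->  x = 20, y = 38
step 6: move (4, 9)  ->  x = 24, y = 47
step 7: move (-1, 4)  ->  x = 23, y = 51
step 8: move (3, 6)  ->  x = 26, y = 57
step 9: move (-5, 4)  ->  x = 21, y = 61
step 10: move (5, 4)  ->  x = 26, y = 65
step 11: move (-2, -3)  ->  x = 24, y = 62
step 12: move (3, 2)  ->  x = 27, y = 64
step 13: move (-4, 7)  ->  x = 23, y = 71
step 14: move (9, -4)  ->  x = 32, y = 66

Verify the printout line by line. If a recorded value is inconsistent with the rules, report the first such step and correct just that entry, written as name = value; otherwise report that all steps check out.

step 14, y = 67

step 1: x = 8 + (-2) = 6, y = 5 + (5) = 10 -> agrees with the printout
step 2: x = 6 + (8) = 14, y = 10 + (9) = 19 -> checks out
step 3: x = 14 + (-3) = 11, y = 19 + (5) = 24 -> checks out
step 4: x = 11 + (5) = 16, y = 24 + (9) = 33 -> checks out
step 5: x = 16 + (4) = 20, y = 33 + (5) = 38 -> same as recorded
step 6: x = 20 + (4) = 24, y = 38 + (9) = 47 -> confirmed correct
step 7: x = 24 + (-1) = 23, y = 47 + (4) = 51 -> consistent with the printout
step 8: x = 23 + (3) = 26, y = 51 + (6) = 57 -> checks out
step 9: x = 26 + (-5) = 21, y = 57 + (4) = 61 -> verified
step 10: x = 21 + (5) = 26, y = 61 + (4) = 65 -> confirmed correct
step 11: x = 26 + (-2) = 24, y = 65 + (-3) = 62 -> agrees with the printout
step 12: x = 24 + (3) = 27, y = 62 + (2) = 64 -> verified
step 13: x = 27 + (-4) = 23, y = 64 + (7) = 71 -> verified
step 14: x = 23 + (9) = 32, y = 71 + (-4) = 67 -> first mismatch against the printout
Step 14 is the first one off; corrected, y = 67.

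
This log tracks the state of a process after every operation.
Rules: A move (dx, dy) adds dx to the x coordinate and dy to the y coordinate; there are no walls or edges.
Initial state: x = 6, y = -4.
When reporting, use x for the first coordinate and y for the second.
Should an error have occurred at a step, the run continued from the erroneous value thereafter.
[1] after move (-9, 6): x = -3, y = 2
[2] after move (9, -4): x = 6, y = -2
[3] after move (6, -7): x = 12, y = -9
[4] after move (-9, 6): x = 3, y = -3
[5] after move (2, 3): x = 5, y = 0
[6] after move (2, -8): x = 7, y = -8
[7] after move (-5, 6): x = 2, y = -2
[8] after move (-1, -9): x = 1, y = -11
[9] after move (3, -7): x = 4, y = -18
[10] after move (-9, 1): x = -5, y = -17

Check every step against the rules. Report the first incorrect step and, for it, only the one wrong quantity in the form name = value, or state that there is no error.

no error

step 1: x = 6 + (-9) = -3, y = -4 + (6) = 2 -> same as recorded
step 2: x = -3 + (9) = 6, y = 2 + (-4) = -2 -> consistent with the log
step 3: x = 6 + (6) = 12, y = -2 + (-7) = -9 -> verified
step 4: x = 12 + (-9) = 3, y = -9 + (6) = -3 -> same as recorded
step 5: x = 3 + (2) = 5, y = -3 + (3) = 0 -> no discrepancy
step 6: x = 5 + (2) = 7, y = 0 + (-8) = -8 -> exactly as logged
step 7: x = 7 + (-5) = 2, y = -8 + (6) = -2 -> in agreement
step 8: x = 2 + (-1) = 1, y = -2 + (-9) = -11 -> confirmed correct
step 9: x = 1 + (3) = 4, y = -11 + (-7) = -18 -> matches
step 10: x = 4 + (-9) = -5, y = -18 + (1) = -17 -> agrees with the log
The whole run recomputes cleanly — no discrepancies.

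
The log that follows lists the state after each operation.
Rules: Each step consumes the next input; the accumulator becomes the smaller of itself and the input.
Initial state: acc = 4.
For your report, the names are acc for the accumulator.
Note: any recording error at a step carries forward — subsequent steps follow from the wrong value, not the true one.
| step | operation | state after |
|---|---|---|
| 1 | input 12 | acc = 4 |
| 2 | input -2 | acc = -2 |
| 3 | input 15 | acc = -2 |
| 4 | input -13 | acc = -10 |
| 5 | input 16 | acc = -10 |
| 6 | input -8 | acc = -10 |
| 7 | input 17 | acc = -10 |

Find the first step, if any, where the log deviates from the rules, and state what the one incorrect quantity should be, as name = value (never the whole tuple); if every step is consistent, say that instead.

1. acc = min(4, 12) = 4 (checks out)
2. acc = min(4, -2) = -2 (matches)
3. acc = min(-2, 15) = -2 (matches)
4. acc = min(-2, -13) = -13 (the log has a different value)
First deviation found at step 4; the corrected entry is acc = -13.

step 4, acc = -13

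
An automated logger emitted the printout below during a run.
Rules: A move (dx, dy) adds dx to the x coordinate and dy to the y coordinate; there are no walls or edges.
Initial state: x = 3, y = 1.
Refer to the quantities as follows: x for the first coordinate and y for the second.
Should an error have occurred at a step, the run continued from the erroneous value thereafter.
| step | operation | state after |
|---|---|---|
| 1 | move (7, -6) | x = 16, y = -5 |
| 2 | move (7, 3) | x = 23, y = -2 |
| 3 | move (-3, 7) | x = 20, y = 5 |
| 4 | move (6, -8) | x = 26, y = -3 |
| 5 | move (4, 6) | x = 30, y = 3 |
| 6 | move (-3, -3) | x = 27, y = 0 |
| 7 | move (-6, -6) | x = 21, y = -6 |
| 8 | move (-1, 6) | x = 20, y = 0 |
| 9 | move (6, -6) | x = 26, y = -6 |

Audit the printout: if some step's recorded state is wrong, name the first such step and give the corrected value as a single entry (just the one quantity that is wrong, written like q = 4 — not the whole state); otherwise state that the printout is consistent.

step 1, x = 10

1. x = 3 + (7) = 10, y = 1 + (-6) = -5 (this is not what the printout shows)
The audit stops at step 1: the recorded entry is wrong and should be x = 10.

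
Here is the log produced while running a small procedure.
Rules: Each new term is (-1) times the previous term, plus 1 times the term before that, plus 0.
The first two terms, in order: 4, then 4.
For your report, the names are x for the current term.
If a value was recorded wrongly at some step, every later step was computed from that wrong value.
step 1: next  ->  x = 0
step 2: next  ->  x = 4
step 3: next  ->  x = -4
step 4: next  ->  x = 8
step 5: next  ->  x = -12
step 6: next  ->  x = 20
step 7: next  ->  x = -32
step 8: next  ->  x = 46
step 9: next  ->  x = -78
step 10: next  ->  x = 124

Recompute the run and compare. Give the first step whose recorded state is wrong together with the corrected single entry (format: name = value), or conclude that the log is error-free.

Step 1: x = -1*(4) + (1)*(4) + (0) = 0 — exactly as logged.
Step 2: x = -1*(0) + (1)*(4) + (0) = 4 — exactly as logged.
Step 3: x = -1*(4) + (1)*(0) + (0) = -4 — consistent with the log.
Step 4: x = -1*(-4) + (1)*(4) + (0) = 8 — no discrepancy.
Step 5: x = -1*(8) + (1)*(-4) + (0) = -12 — exactly as logged.
Step 6: x = -1*(-12) + (1)*(8) + (0) = 20 — verified.
Step 7: x = -1*(20) + (1)*(-12) + (0) = -32 — agrees with the log.
Step 8: x = -1*(-32) + (1)*(20) + (0) = 52 — this is not what the log shows.
First incorrect step: 8; the correct value is x = 52.

step 8, x = 52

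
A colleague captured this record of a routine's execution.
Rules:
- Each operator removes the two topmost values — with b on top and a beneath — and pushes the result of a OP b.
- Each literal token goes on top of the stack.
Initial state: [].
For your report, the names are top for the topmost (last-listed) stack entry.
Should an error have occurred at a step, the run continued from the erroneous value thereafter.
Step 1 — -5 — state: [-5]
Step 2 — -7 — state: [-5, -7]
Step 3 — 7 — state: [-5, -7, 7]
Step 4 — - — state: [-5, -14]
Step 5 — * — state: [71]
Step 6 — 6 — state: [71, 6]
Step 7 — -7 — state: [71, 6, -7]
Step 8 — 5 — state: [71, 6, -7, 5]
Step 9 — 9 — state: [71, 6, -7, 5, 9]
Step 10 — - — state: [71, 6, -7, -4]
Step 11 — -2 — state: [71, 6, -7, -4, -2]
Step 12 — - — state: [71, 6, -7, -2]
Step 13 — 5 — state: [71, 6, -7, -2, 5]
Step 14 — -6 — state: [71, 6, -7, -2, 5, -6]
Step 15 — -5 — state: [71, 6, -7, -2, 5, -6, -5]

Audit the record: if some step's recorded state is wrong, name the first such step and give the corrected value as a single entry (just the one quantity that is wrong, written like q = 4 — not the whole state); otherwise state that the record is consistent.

step 1: push -5: top = -5 -> exactly as logged
step 2: push -7: top = -7 -> same as recorded
step 3: push 7: top = 7 -> same as recorded
step 4: -7 - 7 = -14 -> no discrepancy
step 5: -5 * -14 = 70 -> a discrepancy with the record
First deviation found at step 5; the corrected entry is top = 70.

step 5, top = 70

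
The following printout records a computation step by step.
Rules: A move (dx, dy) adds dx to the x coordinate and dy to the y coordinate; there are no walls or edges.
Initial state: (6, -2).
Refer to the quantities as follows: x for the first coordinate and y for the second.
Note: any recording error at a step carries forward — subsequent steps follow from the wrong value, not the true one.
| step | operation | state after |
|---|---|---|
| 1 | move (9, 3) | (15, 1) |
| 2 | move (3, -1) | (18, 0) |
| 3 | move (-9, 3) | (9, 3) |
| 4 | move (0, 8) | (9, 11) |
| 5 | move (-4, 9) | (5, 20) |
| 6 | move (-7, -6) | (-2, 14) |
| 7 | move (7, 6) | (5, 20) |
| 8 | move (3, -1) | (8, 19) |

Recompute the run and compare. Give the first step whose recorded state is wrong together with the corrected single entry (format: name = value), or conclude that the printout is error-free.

no error

step 1: x = 6 + (9) = 15, y = -2 + (3) = 1 -> consistent with the printout
step 2: x = 15 + (3) = 18, y = 1 + (-1) = 0 -> consistent with the printout
step 3: x = 18 + (-9) = 9, y = 0 + (3) = 3 -> checks out
step 4: x = 9 + (0) = 9, y = 3 + (8) = 11 -> matches
step 5: x = 9 + (-4) = 5, y = 11 + (9) = 20 -> verified
step 6: x = 5 + (-7) = -2, y = 20 + (-6) = 14 -> no discrepancy
step 7: x = -2 + (7) = 5, y = 14 + (6) = 20 -> agrees with the printout
step 8: x = 5 + (3) = 8, y = 20 + (-1) = 19 -> no discrepancy
Each recorded entry agrees with the recomputation.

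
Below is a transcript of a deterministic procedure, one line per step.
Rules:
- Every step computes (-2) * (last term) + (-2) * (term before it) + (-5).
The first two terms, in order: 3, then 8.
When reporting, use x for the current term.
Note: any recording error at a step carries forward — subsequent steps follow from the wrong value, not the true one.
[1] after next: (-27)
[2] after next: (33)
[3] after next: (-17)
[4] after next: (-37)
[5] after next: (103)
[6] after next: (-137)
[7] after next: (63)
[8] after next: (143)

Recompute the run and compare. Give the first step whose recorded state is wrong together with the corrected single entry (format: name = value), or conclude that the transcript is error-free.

no error

Recomputing the run from the initial state:
step 1: x = -27
step 2: x = 33
step 3: x = -17
step 4: x = -37
step 5: x = 103
step 6: x = -137
step 7: x = 63
step 8: x = 143
This matches the transcript at every step.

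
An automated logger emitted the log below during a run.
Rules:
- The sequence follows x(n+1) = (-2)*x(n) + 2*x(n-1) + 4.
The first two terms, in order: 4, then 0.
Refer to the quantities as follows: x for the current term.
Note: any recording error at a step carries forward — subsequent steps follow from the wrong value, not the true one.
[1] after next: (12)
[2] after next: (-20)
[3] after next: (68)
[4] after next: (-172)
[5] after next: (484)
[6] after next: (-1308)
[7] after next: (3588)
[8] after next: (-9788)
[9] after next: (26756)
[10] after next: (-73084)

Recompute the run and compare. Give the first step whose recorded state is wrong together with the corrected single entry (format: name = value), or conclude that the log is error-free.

Step 1: x = -2*(0) + (2)*(4) + (4) = 12 — checks out.
Step 2: x = -2*(12) + (2)*(0) + (4) = -20 — checks out.
Step 3: x = -2*(-20) + (2)*(12) + (4) = 68 — confirmed correct.
Step 4: x = -2*(68) + (2)*(-20) + (4) = -172 — verified.
Step 5: x = -2*(-172) + (2)*(68) + (4) = 484 — same as recorded.
Step 6: x = -2*(484) + (2)*(-172) + (4) = -1308 — in agreement.
Step 7: x = -2*(-1308) + (2)*(484) + (4) = 3588 — same as recorded.
Step 8: x = -2*(3588) + (2)*(-1308) + (4) = -9788 — confirmed correct.
Step 9: x = -2*(-9788) + (2)*(3588) + (4) = 26756 — agrees with the log.
Step 10: x = -2*(26756) + (2)*(-9788) + (4) = -73084 — exactly as logged.
All steps check out; nothing to correct.

no error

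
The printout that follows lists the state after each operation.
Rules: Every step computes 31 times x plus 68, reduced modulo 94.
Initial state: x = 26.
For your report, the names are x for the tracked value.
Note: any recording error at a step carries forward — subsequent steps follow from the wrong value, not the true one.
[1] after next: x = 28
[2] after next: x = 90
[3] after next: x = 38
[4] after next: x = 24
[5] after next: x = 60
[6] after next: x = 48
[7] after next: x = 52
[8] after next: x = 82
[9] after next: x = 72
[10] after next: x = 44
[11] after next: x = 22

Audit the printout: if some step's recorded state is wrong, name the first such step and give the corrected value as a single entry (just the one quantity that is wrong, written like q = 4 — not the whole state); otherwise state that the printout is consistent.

Step 1: x = (31*26 + 68) mod 94 = 28 — agrees with the printout.
Step 2: x = (31*28 + 68) mod 94 = 90 — in agreement.
Step 3: x = (31*90 + 68) mod 94 = 38 — confirmed correct.
Step 4: x = (31*38 + 68) mod 94 = 24 — matches.
Step 5: x = (31*24 + 68) mod 94 = 60 — exactly as logged.
Step 6: x = (31*60 + 68) mod 94 = 48 — confirmed correct.
Step 7: x = (31*48 + 68) mod 94 = 52 — same as recorded.
Step 8: x = (31*52 + 68) mod 94 = 82 — agrees with the printout.
Step 9: x = (31*82 + 68) mod 94 = 72 — confirmed correct.
Step 10: x = (31*72 + 68) mod 94 = 44 — no discrepancy.
Step 11: x = (31*44 + 68) mod 94 = 22 — agrees with the printout.
The whole run recomputes cleanly — no discrepancies.

no error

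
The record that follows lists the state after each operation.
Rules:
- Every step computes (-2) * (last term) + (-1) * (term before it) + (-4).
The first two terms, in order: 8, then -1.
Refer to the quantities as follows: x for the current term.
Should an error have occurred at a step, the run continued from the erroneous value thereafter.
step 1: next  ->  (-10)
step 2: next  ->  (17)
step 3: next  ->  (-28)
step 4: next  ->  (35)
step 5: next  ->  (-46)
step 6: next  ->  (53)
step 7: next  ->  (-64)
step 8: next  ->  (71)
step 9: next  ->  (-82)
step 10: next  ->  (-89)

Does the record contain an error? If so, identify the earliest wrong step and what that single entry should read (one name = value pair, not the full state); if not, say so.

1. x = -2*(-1) + (-1)*(8) + (-4) = -10 (no discrepancy)
2. x = -2*(-10) + (-1)*(-1) + (-4) = 17 (checks out)
3. x = -2*(17) + (-1)*(-10) + (-4) = -28 (agrees with the record)
4. x = -2*(-28) + (-1)*(17) + (-4) = 35 (checks out)
5. x = -2*(35) + (-1)*(-28) + (-4) = -46 (agrees with the record)
6. x = -2*(-46) + (-1)*(35) + (-4) = 53 (consistent with the record)
7. x = -2*(53) + (-1)*(-46) + (-4) = -64 (in agreement)
8. x = -2*(-64) + (-1)*(53) + (-4) = 71 (matches)
9. x = -2*(71) + (-1)*(-64) + (-4) = -82 (agrees with the record)
10. x = -2*(-82) + (-1)*(71) + (-4) = 89 (this is not what the record shows)
The audit stops at step 10: the recorded entry is wrong and should be x = 89.

step 10, x = 89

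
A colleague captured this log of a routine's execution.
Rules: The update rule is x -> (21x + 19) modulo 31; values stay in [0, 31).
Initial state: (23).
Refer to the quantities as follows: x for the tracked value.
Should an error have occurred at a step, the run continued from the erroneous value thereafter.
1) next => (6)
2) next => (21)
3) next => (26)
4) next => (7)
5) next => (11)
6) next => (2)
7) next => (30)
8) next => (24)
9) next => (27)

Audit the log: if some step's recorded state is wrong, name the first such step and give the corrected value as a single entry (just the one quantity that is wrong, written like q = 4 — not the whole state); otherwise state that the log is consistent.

step 8, x = 29

Step 1: x = (21*23 + 19) mod 31 = 6 — confirmed correct.
Step 2: x = (21*6 + 19) mod 31 = 21 — matches.
Step 3: x = (21*21 + 19) mod 31 = 26 — same as recorded.
Step 4: x = (21*26 + 19) mod 31 = 7 — exactly as logged.
Step 5: x = (21*7 + 19) mod 31 = 11 — same as recorded.
Step 6: x = (21*11 + 19) mod 31 = 2 — consistent with the log.
Step 7: x = (21*2 + 19) mod 31 = 30 — agrees with the log.
Step 8: x = (21*30 + 19) mod 31 = 29 — the log disagrees here.
First deviation found at step 8; the corrected entry is x = 29.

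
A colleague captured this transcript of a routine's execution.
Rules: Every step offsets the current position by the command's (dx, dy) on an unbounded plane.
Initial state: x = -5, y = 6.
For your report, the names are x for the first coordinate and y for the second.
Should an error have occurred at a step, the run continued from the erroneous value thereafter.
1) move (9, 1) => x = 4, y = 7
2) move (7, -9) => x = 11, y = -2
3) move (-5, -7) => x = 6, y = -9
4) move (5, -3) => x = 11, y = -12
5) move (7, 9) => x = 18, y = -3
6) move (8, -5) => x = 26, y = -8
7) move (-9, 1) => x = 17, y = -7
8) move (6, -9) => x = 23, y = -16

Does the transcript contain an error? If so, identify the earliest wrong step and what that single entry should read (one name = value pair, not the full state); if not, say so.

Step 1: x = -5 + (9) = 4, y = 6 + (1) = 7 — confirmed correct.
Step 2: x = 4 + (7) = 11, y = 7 + (-9) = -2 — agrees with the transcript.
Step 3: x = 11 + (-5) = 6, y = -2 + (-7) = -9 — confirmed correct.
Step 4: x = 6 + (5) = 11, y = -9 + (-3) = -12 — verified.
Step 5: x = 11 + (7) = 18, y = -12 + (9) = -3 — no discrepancy.
Step 6: x = 18 + (8) = 26, y = -3 + (-5) = -8 — confirmed correct.
Step 7: x = 26 + (-9) = 17, y = -8 + (1) = -7 — same as recorded.
Step 8: x = 17 + (6) = 23, y = -7 + (-9) = -16 — in agreement.
All steps check out; nothing to correct.

no error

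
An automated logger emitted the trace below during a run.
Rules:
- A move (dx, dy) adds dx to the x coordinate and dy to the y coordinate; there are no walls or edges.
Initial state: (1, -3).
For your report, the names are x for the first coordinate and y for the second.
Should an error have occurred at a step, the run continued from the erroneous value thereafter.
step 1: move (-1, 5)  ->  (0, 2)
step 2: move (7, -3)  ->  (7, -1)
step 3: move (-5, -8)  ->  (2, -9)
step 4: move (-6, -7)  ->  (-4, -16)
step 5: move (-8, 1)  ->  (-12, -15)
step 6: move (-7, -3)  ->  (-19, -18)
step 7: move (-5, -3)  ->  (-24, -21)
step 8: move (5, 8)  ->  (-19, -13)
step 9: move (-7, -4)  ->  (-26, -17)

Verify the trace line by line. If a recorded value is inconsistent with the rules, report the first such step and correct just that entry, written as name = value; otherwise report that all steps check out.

no error

Step 1: x = 1 + (-1) = 0, y = -3 + (5) = 2 — same as recorded.
Step 2: x = 0 + (7) = 7, y = 2 + (-3) = -1 — verified.
Step 3: x = 7 + (-5) = 2, y = -1 + (-8) = -9 — consistent with the trace.
Step 4: x = 2 + (-6) = -4, y = -9 + (-7) = -16 — consistent with the trace.
Step 5: x = -4 + (-8) = -12, y = -16 + (1) = -15 — consistent with the trace.
Step 6: x = -12 + (-7) = -19, y = -15 + (-3) = -18 — checks out.
Step 7: x = -19 + (-5) = -24, y = -18 + (-3) = -21 — agrees with the trace.
Step 8: x = -24 + (5) = -19, y = -21 + (8) = -13 — same as recorded.
Step 9: x = -19 + (-7) = -26, y = -13 + (-4) = -17 — confirmed correct.
Nothing is out of place; the run is error-free.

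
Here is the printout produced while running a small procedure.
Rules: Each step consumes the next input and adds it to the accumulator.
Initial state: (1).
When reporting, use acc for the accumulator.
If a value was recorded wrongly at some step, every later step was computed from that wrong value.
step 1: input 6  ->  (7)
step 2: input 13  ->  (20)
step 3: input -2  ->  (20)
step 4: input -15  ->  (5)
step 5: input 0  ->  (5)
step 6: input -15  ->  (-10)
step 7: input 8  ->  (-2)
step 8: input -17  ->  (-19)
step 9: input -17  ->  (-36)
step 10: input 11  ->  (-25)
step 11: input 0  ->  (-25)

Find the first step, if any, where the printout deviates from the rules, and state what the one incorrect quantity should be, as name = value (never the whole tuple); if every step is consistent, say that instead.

Recomputing the run from the initial state:
step 1: acc = 7
step 2: acc = 20
step 3: acc = 18
step 4: acc = 3
step 5: acc = 3
step 6: acc = -12
step 7: acc = -4
step 8: acc = -21
step 9: acc = -38
step 10: acc = -27
step 11: acc = -27
The first disagreement with the printout is at step 3, where the value should be acc = 18.

step 3, acc = 18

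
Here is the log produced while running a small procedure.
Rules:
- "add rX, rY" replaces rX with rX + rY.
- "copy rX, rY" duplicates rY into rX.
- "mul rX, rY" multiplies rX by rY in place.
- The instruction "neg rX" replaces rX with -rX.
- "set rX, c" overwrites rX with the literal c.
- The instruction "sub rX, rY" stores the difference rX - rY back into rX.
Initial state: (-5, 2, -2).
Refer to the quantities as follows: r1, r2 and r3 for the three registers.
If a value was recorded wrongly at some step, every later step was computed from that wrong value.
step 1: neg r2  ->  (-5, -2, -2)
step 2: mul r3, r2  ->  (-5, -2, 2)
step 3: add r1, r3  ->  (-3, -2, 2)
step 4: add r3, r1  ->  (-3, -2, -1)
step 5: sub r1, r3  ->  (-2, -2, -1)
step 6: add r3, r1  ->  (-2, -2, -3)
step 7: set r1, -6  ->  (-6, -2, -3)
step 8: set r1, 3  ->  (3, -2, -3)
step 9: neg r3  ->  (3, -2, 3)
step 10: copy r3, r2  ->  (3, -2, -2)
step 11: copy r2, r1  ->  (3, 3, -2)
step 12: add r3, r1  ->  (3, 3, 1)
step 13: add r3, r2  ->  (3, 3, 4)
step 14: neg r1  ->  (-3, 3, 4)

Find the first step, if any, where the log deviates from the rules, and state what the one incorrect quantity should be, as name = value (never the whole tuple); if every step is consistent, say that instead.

step 2, r3 = 4

Recomputing the run from the initial state:
step 1: r1 = -5, r2 = -2, r3 = -2
step 2: r1 = -5, r2 = -2, r3 = 4
step 3: r1 = -1, r2 = -2, r3 = 4
step 4: r1 = -1, r2 = -2, r3 = 3
step 5: r1 = -4, r2 = -2, r3 = 3
step 6: r1 = -4, r2 = -2, r3 = -1
step 7: r1 = -6, r2 = -2, r3 = -1
step 8: r1 = 3, r2 = -2, r3 = -1
step 9: r1 = 3, r2 = -2, r3 = 1
step 10: r1 = 3, r2 = -2, r3 = -2
step 11: r1 = 3, r2 = 3, r3 = -2
step 12: r1 = 3, r2 = 3, r3 = 1
step 13: r1 = 3, r2 = 3, r3 = 4
step 14: r1 = -3, r2 = 3, r3 = 4
The first disagreement with the log is at step 2, where the value should be r3 = 4.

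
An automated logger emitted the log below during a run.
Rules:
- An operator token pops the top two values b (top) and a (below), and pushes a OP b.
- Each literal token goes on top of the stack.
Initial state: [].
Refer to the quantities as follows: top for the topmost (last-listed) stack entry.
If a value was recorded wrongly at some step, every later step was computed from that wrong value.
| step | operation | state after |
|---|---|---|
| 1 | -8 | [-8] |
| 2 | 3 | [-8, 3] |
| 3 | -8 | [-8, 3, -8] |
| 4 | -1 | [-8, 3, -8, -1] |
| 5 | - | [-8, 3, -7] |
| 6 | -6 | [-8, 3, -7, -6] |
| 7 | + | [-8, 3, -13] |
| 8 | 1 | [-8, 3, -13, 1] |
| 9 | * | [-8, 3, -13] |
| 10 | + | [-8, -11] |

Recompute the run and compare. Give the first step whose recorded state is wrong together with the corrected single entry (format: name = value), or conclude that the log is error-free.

step 10, top = -10

1. push -8: top = -8 (no discrepancy)
2. push 3: top = 3 (checks out)
3. push -8: top = -8 (verified)
4. push -1: top = -1 (in agreement)
5. -8 - -1 = -7 (confirmed correct)
6. push -6: top = -6 (no discrepancy)
7. -7 + -6 = -13 (matches)
8. push 1: top = 1 (exactly as logged)
9. -13 * 1 = -13 (consistent with the log)
10. 3 + -13 = -10 (the log disagrees here)
So the first discrepancy is step 10, where the right value is top = -10.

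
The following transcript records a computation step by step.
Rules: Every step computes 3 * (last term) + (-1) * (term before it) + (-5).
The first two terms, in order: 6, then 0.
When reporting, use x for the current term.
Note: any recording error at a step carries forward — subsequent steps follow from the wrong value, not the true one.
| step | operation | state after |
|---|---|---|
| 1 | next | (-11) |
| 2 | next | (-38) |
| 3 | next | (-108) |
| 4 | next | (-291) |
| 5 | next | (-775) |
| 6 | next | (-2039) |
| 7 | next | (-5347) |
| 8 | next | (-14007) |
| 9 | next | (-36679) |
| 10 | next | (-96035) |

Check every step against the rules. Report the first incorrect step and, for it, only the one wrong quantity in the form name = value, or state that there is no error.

Recomputing the run from the initial state:
step 1: x = -11
step 2: x = -38
step 3: x = -108
step 4: x = -291
step 5: x = -770
step 6: x = -2024
step 7: x = -5307
step 8: x = -13902
step 9: x = -36404
step 10: x = -95315
The first disagreement with the transcript is at step 5, where the value should be x = -770.

step 5, x = -770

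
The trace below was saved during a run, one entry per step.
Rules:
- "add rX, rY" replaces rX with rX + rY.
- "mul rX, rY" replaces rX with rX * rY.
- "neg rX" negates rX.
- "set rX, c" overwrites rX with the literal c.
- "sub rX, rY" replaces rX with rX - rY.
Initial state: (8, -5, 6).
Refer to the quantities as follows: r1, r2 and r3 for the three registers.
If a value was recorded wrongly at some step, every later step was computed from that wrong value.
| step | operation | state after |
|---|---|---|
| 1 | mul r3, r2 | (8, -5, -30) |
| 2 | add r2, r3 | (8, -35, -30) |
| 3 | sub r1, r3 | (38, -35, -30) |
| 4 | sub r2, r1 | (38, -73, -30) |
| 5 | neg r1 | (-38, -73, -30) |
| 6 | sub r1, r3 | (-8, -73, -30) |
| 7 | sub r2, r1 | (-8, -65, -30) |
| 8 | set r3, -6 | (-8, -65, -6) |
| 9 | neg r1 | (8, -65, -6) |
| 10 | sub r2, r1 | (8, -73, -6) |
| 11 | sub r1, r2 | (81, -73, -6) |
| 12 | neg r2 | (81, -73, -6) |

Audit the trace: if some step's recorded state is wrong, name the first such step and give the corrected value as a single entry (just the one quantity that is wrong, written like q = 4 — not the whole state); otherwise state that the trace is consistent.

step 12, r2 = 73

Recomputing the run from the initial state:
step 1: r1 = 8, r2 = -5, r3 = -30
step 2: r1 = 8, r2 = -35, r3 = -30
step 3: r1 = 38, r2 = -35, r3 = -30
step 4: r1 = 38, r2 = -73, r3 = -30
step 5: r1 = -38, r2 = -73, r3 = -30
step 6: r1 = -8, r2 = -73, r3 = -30
step 7: r1 = -8, r2 = -65, r3 = -30
step 8: r1 = -8, r2 = -65, r3 = -6
step 9: r1 = 8, r2 = -65, r3 = -6
step 10: r1 = 8, r2 = -73, r3 = -6
step 11: r1 = 81, r2 = -73, r3 = -6
step 12: r1 = 81, r2 = 73, r3 = -6
The first disagreement with the trace is at step 12, where the value should be r2 = 73.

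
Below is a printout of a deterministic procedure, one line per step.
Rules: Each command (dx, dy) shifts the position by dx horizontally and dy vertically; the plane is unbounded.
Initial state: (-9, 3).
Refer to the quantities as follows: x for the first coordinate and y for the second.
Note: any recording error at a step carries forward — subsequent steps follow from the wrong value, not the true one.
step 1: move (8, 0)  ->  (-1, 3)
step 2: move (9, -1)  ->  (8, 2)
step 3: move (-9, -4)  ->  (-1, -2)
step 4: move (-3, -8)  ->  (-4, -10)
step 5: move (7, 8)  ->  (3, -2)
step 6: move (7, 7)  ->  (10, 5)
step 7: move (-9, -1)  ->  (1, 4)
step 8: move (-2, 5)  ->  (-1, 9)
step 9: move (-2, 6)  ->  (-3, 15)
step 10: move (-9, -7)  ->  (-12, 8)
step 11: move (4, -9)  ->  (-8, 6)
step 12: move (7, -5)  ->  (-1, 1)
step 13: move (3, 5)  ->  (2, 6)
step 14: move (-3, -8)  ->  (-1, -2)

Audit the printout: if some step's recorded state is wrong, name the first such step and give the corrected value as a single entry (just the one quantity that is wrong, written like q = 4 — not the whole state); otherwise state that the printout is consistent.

step 11, y = -1

Recomputing the run from the initial state:
step 1: x = -1, y = 3
step 2: x = 8, y = 2
step 3: x = -1, y = -2
step 4: x = -4, y = -10
step 5: x = 3, y = -2
step 6: x = 10, y = 5
step 7: x = 1, y = 4
step 8: x = -1, y = 9
step 9: x = -3, y = 15
step 10: x = -12, y = 8
step 11: x = -8, y = -1
step 12: x = -1, y = -6
step 13: x = 2, y = -1
step 14: x = -1, y = -9
The first disagreement with the printout is at step 11, where the value should be y = -1.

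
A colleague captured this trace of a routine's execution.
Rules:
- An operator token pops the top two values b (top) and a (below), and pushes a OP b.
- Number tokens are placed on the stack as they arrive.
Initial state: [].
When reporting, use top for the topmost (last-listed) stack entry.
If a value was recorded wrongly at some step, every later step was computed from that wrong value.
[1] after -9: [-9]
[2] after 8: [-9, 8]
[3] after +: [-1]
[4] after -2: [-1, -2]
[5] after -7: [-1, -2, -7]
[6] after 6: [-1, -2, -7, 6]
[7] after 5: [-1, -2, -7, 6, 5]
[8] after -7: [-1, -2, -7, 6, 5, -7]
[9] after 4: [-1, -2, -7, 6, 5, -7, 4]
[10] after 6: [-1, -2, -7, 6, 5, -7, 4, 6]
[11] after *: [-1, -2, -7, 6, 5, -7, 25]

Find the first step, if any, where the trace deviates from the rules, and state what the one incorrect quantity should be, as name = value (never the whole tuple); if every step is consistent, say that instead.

Recomputing the run from the initial state:
step 1: [-9]
step 2: [-9, 8]
step 3: [-1]
step 4: [-1, -2]
step 5: [-1, -2, -7]
step 6: [-1, -2, -7, 6]
step 7: [-1, -2, -7, 6, 5]
step 8: [-1, -2, -7, 6, 5, -7]
step 9: [-1, -2, -7, 6, 5, -7, 4]
step 10: [-1, -2, -7, 6, 5, -7, 4, 6]
step 11: [-1, -2, -7, 6, 5, -7, 24]
The first disagreement with the trace is at step 11, where the value should be top = 24.

step 11, top = 24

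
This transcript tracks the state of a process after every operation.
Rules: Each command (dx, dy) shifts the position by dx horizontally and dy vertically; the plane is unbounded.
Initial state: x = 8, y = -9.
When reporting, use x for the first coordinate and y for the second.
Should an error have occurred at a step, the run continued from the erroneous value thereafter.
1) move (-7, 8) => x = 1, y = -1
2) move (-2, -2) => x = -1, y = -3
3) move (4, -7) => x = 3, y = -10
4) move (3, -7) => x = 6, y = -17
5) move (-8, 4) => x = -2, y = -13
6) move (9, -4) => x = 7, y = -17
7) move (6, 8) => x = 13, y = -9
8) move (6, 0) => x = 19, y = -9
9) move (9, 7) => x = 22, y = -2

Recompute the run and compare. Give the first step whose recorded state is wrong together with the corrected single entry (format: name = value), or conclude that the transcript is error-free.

Recomputing the run from the initial state:
step 1: x = 1, y = -1
step 2: x = -1, y = -3
step 3: x = 3, y = -10
step 4: x = 6, y = -17
step 5: x = -2, y = -13
step 6: x = 7, y = -17
step 7: x = 13, y = -9
step 8: x = 19, y = -9
step 9: x = 28, y = -2
The first disagreement with the transcript is at step 9, where the value should be x = 28.

step 9, x = 28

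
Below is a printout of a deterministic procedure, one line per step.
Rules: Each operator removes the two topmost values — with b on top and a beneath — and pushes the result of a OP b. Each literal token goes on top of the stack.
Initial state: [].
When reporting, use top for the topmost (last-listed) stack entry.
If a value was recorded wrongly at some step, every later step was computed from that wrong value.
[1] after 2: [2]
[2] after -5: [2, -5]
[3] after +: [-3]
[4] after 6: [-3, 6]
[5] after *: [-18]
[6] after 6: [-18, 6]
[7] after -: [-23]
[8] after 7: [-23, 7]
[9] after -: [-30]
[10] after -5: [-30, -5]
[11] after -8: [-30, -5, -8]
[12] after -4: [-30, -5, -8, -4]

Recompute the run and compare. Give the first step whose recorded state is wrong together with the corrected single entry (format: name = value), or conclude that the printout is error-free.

step 7, top = -24

Recomputing the run from the initial state:
step 1: [2]
step 2: [2, -5]
step 3: [-3]
step 4: [-3, 6]
step 5: [-18]
step 6: [-18, 6]
step 7: [-24]
step 8: [-24, 7]
step 9: [-31]
step 10: [-31, -5]
step 11: [-31, -5, -8]
step 12: [-31, -5, -8, -4]
The first disagreement with the printout is at step 7, where the value should be top = -24.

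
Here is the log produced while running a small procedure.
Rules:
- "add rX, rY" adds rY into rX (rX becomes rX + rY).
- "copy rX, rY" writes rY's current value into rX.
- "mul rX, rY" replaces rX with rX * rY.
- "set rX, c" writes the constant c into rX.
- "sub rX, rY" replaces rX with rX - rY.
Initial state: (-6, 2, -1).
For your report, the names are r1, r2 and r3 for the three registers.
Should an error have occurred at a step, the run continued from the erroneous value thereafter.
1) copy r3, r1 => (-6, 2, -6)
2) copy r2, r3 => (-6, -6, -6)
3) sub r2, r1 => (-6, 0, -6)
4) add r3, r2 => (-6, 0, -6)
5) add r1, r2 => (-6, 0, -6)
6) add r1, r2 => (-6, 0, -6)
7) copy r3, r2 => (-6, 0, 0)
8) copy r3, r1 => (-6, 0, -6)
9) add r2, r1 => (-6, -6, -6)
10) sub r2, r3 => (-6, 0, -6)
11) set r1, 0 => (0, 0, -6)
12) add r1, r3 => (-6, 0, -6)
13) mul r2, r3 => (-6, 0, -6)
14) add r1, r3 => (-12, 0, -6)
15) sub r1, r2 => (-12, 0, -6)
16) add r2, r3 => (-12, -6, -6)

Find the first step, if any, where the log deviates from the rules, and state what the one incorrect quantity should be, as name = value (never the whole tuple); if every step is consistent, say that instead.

no error

1. r3 = -6 (consistent with the log)
2. r2 = -6 (agrees with the log)
3. r2 = -6 - -6 = 0 (agrees with the log)
4. r3 = -6 + 0 = -6 (verified)
5. r1 = -6 + 0 = -6 (confirmed correct)
6. r1 = -6 + 0 = -6 (matches)
7. r3 = 0 (exactly as logged)
8. r3 = -6 (checks out)
9. r2 = 0 + -6 = -6 (matches)
10. r2 = -6 - -6 = 0 (verified)
11. r1 = 0 (in agreement)
12. r1 = 0 + -6 = -6 (checks out)
13. r2 = 0 * -6 = 0 (same as recorded)
14. r1 = -6 + -6 = -12 (verified)
15. r1 = -12 - 0 = -12 (confirmed correct)
16. r2 = 0 + -6 = -6 (in agreement)
Nothing is out of place; the run is error-free.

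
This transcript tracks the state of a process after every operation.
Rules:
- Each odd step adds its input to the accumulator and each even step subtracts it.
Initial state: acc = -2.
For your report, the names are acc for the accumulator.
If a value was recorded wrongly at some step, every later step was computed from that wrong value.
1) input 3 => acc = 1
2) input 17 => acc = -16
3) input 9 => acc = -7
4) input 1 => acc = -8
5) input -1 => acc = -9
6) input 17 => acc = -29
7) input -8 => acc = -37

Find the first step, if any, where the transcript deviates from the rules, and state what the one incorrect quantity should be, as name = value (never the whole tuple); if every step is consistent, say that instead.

step 6, acc = -26

1. acc = -2 + 3 = 1 (in agreement)
2. acc = 1 - 17 = -16 (consistent with the transcript)
3. acc = -16 + 9 = -7 (consistent with the transcript)
4. acc = -7 - 1 = -8 (in agreement)
5. acc = -8 + -1 = -9 (no discrepancy)
6. acc = -9 - 17 = -26 (the recorded entry deviates here)
First deviation found at step 6; the corrected entry is acc = -26.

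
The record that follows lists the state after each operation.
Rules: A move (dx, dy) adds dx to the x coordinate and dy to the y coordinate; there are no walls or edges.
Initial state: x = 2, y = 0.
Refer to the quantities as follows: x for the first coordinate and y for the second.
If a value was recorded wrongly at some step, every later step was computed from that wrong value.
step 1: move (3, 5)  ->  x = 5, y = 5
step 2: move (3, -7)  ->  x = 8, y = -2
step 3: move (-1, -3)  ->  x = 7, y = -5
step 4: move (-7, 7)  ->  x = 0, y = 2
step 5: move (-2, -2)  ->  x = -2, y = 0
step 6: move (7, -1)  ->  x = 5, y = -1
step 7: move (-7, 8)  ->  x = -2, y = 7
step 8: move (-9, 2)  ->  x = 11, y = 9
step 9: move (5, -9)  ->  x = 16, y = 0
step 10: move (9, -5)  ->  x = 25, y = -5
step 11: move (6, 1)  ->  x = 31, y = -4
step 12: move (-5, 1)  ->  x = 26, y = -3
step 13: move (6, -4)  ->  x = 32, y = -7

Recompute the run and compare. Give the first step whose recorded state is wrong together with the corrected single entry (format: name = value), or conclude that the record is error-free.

step 8, x = -11

step 1: x = 2 + (3) = 5, y = 0 + (5) = 5 -> agrees with the record
step 2: x = 5 + (3) = 8, y = 5 + (-7) = -2 -> consistent with the record
step 3: x = 8 + (-1) = 7, y = -2 + (-3) = -5 -> no discrepancy
step 4: x = 7 + (-7) = 0, y = -5 + (7) = 2 -> confirmed correct
step 5: x = 0 + (-2) = -2, y = 2 + (-2) = 0 -> same as recorded
step 6: x = -2 + (7) = 5, y = 0 + (-1) = -1 -> matches
step 7: x = 5 + (-7) = -2, y = -1 + (8) = 7 -> exactly as logged
step 8: x = -2 + (-9) = -11, y = 7 + (2) = 9 -> first mismatch against the record
That makes step 8 the first incorrect line — x = -11 is what it should show.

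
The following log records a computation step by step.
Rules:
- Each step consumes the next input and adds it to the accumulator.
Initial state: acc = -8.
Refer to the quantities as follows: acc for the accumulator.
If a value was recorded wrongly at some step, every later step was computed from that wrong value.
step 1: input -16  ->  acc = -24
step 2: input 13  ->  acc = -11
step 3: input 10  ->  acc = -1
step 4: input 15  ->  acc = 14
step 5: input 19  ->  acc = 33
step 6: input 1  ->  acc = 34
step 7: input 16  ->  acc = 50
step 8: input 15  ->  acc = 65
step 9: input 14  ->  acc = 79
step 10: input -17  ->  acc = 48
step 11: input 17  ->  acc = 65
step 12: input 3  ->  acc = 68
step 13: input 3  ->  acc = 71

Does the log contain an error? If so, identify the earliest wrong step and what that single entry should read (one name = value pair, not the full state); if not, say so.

step 10, acc = 62

1. acc = -8 + -16 = -24 (no discrepancy)
2. acc = -24 + 13 = -11 (confirmed correct)
3. acc = -11 + 10 = -1 (confirmed correct)
4. acc = -1 + 15 = 14 (confirmed correct)
5. acc = 14 + 19 = 33 (same as recorded)
6. acc = 33 + 1 = 34 (verified)
7. acc = 34 + 16 = 50 (checks out)
8. acc = 50 + 15 = 65 (exactly as logged)
9. acc = 65 + 14 = 79 (in agreement)
10. acc = 79 + -17 = 62 (the recorded entry deviates here)
That makes step 10 the first incorrect line — acc = 62 is what it should show.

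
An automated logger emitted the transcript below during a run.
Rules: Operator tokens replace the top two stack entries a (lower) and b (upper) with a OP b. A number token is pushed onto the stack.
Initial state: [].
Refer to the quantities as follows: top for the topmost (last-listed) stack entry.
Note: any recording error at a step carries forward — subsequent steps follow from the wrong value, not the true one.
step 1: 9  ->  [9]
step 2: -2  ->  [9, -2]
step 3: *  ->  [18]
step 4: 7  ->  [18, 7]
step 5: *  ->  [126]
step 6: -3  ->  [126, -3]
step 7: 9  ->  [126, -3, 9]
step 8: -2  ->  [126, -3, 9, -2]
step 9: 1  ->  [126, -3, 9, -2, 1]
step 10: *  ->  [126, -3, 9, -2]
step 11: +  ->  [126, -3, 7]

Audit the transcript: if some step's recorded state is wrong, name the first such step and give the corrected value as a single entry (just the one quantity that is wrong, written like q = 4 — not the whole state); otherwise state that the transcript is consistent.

Recomputing the run from the initial state:
step 1: [9]
step 2: [9, -2]
step 3: [-18]
step 4: [-18, 7]
step 5: [-126]
step 6: [-126, -3]
step 7: [-126, -3, 9]
step 8: [-126, -3, 9, -2]
step 9: [-126, -3, 9, -2, 1]
step 10: [-126, -3, 9, -2]
step 11: [-126, -3, 7]
The first disagreement with the transcript is at step 3, where the value should be top = -18.

step 3, top = -18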